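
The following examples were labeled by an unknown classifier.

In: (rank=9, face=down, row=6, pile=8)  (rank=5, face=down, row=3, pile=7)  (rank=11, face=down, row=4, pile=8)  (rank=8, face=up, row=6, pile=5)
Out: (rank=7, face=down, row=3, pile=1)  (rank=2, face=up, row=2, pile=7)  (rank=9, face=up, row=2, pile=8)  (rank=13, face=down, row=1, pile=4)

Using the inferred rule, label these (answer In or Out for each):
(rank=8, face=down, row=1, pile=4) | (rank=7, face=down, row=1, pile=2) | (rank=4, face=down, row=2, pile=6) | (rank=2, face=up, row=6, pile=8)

Out, Out, Out, In

Every 'In' example satisfies: pile ≥ 4 AND row ≥ 3. None of the 'Out' examples do.
Out: (rank=8, face=down, row=1, pile=4), since pile = 4, row = 1. Out: (rank=7, face=down, row=1, pile=2), since pile = 2, row = 1. Out: (rank=4, face=down, row=2, pile=6), since pile = 6, row = 2. In: (rank=2, face=up, row=6, pile=8), since pile = 8, row = 6.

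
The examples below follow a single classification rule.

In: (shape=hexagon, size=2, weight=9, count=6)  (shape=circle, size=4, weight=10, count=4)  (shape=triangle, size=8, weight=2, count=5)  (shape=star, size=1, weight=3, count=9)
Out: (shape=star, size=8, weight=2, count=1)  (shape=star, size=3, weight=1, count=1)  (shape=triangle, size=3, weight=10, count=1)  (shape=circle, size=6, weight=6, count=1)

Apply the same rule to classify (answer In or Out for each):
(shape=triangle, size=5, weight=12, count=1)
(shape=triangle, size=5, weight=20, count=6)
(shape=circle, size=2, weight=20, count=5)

The distinguishing property — count ≥ 4 — holds for all the 'In' cases and none of the 'Out' cases.
(shape=triangle, size=5, weight=12, count=1) — count = 1, hence Out.
(shape=triangle, size=5, weight=20, count=6) — count = 6, hence In.
(shape=circle, size=2, weight=20, count=5) — count = 5, hence In.

Out, In, In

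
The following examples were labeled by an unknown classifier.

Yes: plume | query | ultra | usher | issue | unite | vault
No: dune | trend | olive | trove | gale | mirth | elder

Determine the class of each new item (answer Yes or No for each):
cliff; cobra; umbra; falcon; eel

No, No, Yes, No, No

The simplest hypothesis consistent with all the labels is: odd length AND contains 'u'.
cliff: No (length 5, no 'u').
cobra: No (length 5, no 'u').
umbra: Yes (length 5, has 'u').
falcon: No (length 6, no 'u').
eel: No (length 3, no 'u').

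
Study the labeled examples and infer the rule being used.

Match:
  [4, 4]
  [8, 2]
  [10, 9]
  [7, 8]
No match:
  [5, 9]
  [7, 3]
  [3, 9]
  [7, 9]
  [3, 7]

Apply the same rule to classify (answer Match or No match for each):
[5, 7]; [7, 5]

No match, No match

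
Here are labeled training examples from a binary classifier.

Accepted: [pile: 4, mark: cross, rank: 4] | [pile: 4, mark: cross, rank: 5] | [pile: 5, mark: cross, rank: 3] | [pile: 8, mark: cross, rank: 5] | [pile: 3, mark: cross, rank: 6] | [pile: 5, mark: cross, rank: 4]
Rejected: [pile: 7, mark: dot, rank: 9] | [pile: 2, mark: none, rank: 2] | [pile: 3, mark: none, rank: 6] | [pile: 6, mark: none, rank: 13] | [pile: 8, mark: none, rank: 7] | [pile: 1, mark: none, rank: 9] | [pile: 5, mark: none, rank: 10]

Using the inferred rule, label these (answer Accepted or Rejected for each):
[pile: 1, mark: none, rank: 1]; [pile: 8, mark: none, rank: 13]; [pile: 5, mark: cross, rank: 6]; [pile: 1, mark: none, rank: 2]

Rejected, Rejected, Accepted, Rejected

Every 'Accepted' example satisfies: mark is cross. None of the 'Rejected' examples do.
[pile: 1, mark: none, rank: 1] → mark is none → Rejected.
[pile: 8, mark: none, rank: 13] → mark is none → Rejected.
[pile: 5, mark: cross, rank: 6] → mark is cross → Accepted.
[pile: 1, mark: none, rank: 2] → mark is none → Rejected.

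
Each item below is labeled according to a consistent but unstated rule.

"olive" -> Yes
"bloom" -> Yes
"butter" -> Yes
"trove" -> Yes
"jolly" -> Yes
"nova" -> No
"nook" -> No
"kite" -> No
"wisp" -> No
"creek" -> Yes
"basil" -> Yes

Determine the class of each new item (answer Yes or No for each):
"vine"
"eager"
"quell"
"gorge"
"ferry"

No, Yes, Yes, Yes, Yes

The classifier is using: length ≥ 5.
"vine": length 4 — does not satisfy this, so No.
"eager": length 5 — checks out, so Yes.
"quell": length 5 — checks out, so Yes.
"gorge": length 5 — checks out, so Yes.
"ferry": length 5 — checks out, so Yes.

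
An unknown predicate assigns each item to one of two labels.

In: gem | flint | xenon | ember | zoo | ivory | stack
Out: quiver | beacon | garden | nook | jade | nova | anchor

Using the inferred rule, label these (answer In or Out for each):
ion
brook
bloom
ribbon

Comparing the two groups points to one rule — odd length.
In: ion, since length 3.
In: brook, since length 5.
In: bloom, since length 5.
Out: ribbon, since length 6.

In, In, In, Out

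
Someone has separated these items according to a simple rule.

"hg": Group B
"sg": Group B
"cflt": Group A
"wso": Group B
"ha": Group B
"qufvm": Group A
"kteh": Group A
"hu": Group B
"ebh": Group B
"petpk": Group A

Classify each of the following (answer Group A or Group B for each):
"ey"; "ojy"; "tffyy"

The classifier is using: length ≥ 4.
Group B: "ey", since length 2. Group B: "ojy", since length 3. Group A: "tffyy", since length 5.

Group B, Group B, Group A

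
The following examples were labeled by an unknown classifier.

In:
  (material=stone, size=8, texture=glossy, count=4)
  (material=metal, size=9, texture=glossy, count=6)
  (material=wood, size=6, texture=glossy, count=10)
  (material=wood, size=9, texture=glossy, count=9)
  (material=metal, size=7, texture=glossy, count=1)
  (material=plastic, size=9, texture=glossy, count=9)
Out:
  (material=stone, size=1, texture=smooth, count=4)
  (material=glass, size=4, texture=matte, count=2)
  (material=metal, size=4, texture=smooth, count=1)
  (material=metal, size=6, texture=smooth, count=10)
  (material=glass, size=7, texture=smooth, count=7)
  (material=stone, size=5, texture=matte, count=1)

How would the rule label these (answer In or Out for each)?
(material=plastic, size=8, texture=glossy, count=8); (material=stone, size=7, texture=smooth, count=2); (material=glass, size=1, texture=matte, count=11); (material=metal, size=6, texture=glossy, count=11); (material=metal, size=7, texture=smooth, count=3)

In, Out, Out, In, Out

A rule that fits every label: texture is glossy — true of each 'In' example, false of each 'Out' one.
(material=plastic, size=8, texture=glossy, count=8) → texture is glossy → In.
(material=stone, size=7, texture=smooth, count=2) → texture is smooth → Out.
(material=glass, size=1, texture=matte, count=11) → texture is matte → Out.
(material=metal, size=6, texture=glossy, count=11) → texture is glossy → In.
(material=metal, size=7, texture=smooth, count=3) → texture is smooth → Out.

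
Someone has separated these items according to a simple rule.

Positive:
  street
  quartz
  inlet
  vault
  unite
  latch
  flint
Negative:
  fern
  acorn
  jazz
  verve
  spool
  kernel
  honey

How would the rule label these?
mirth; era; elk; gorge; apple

Positive, Negative, Negative, Negative, Negative

The rule appears to be: contains 't'.
mirth: has 't' — satisfies this, so Positive. era: no 't' — doesn't match, so Negative. elk: no 't' — doesn't match, so Negative. gorge: no 't' — doesn't match, so Negative. apple: no 't' — doesn't match, so Negative.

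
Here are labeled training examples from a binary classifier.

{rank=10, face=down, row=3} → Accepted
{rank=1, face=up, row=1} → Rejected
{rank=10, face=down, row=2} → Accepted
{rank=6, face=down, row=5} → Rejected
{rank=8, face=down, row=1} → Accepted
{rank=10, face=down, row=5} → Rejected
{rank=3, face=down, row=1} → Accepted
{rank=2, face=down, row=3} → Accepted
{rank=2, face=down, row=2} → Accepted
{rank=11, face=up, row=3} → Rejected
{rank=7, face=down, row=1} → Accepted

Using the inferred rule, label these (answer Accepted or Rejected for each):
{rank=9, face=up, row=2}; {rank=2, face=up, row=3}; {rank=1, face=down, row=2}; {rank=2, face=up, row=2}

Rejected, Rejected, Accepted, Rejected

One predicate separates the groups cleanly: face is down AND row ≤ 3.
Rejected: {rank=9, face=up, row=2}, since face is up, row = 2.
Rejected: {rank=2, face=up, row=3}, since face is up, row = 3.
Accepted: {rank=1, face=down, row=2}, since face is down, row = 2.
Rejected: {rank=2, face=up, row=2}, since face is up, row = 2.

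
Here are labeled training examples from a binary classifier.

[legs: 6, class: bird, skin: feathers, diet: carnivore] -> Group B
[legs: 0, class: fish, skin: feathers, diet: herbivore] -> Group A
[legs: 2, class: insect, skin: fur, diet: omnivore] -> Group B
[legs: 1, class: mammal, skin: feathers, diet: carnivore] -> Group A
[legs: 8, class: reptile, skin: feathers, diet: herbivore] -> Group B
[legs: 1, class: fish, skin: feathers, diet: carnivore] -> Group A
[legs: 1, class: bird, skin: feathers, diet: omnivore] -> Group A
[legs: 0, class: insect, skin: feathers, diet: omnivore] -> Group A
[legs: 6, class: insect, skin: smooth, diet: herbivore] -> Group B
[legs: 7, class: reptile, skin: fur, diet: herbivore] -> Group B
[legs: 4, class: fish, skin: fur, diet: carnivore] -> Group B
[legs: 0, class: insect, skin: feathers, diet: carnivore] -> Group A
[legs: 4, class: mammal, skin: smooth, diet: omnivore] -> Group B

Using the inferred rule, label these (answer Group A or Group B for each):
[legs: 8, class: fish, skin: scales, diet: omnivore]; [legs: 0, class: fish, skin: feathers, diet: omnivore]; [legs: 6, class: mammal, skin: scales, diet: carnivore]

Rule: legs ≤ 1. This holds for each 'Group A' example and fails for each 'Group B' one.
Group B: [legs: 8, class: fish, skin: scales, diet: omnivore], since legs = 8.
Group A: [legs: 0, class: fish, skin: feathers, diet: omnivore], since legs = 0.
Group B: [legs: 6, class: mammal, skin: scales, diet: carnivore], since legs = 6.

Group B, Group A, Group B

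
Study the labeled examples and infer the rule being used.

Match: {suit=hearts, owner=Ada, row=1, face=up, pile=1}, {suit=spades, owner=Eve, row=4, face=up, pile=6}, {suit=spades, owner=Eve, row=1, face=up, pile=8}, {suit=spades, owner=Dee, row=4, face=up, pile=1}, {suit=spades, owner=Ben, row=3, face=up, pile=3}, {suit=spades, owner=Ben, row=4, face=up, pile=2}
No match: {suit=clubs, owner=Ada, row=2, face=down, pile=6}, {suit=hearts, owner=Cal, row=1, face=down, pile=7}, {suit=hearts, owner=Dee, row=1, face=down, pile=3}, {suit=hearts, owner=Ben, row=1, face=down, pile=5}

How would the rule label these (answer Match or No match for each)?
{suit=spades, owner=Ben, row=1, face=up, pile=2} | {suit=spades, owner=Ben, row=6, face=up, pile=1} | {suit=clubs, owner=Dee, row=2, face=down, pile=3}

The pattern is that an item is 'Match' exactly when: face is up.
{suit=spades, owner=Ben, row=1, face=up, pile=2} → face is up → Match. {suit=spades, owner=Ben, row=6, face=up, pile=1} → face is up → Match. {suit=clubs, owner=Dee, row=2, face=down, pile=3} → face is down → No match.

Match, Match, No match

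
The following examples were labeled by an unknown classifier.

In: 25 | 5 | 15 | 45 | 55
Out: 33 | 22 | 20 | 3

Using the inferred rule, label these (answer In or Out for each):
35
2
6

In, Out, Out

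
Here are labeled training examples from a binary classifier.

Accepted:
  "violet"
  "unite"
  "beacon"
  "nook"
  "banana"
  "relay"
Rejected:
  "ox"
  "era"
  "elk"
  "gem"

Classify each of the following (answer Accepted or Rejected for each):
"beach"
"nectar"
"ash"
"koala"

Every 'Accepted' example satisfies: length ≥ 4. None of the 'Rejected' examples do.
"beach": length 5, has this property → Accepted.
"nectar": length 6, has this property → Accepted.
"ash": length 3, fails the rule → Rejected.
"koala": length 5, has this property → Accepted.

Accepted, Accepted, Rejected, Accepted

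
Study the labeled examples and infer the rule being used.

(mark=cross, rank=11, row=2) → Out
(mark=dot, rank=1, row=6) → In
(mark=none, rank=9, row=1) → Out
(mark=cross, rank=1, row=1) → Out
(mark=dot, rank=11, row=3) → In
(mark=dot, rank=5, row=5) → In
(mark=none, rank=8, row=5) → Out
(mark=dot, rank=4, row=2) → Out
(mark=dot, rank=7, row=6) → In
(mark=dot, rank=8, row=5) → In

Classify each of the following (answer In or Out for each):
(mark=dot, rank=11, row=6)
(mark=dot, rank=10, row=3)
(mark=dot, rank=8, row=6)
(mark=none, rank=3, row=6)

In, In, In, Out

One predicate separates the groups cleanly: mark is dot AND row ≥ 3.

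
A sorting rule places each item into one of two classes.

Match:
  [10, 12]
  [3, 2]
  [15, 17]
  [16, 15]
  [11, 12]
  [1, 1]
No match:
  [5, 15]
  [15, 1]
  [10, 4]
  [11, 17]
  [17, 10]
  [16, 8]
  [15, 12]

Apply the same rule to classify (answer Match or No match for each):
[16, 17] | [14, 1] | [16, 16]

The rule appears to be: |first − second| ≤ 2.
Match: [16, 17], since |16−17| = 1.
No match: [14, 1], since |14−1| = 13.
Match: [16, 16], since |16−16| = 0.

Match, No match, Match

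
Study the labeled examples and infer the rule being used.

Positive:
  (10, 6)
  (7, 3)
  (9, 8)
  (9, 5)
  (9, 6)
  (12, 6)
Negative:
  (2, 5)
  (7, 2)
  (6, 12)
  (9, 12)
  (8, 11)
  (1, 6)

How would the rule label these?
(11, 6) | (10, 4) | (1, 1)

Positive, Positive, Negative

One predicate separates the groups cleanly: first > second AND sum ≥ 10.
(11, 6) → 11 > 6, 11+6 = 17 → Positive. (10, 4) → 10 > 4, 10+4 = 14 → Positive. (1, 1) → 1 = 1, 1+1 = 2 → Negative.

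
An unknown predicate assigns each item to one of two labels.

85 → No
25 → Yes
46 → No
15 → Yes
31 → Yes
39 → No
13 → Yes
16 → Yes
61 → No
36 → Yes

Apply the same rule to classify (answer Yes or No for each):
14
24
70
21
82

The classifier is using: at most 36.
14 — 14 ≤ 36, hence Yes. 24 — 24 ≤ 36, hence Yes. 70 — 70 > 36, hence No. 21 — 21 ≤ 36, hence Yes. 82 — 82 > 36, hence No.

Yes, Yes, No, Yes, No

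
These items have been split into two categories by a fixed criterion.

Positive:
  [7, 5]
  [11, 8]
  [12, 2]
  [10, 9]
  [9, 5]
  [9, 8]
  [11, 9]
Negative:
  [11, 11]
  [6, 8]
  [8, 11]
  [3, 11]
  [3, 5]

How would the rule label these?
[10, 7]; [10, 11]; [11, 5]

The classifier is using: first > second.
Positive: [10, 7], since 10 > 7.
Negative: [10, 11], since 10 < 11.
Positive: [11, 5], since 11 > 5.

Positive, Negative, Positive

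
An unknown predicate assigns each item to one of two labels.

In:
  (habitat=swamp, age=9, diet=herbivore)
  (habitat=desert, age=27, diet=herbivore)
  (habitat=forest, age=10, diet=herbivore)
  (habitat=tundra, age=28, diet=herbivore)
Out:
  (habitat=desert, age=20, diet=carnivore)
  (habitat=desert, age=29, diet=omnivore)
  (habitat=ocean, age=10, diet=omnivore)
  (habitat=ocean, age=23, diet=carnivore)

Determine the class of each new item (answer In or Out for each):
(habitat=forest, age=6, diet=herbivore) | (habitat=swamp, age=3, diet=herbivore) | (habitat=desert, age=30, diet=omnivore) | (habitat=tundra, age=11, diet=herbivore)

The common property of the 'In' items is: diet is herbivore. No 'Out' item has it.
In: (habitat=forest, age=6, diet=herbivore), since diet is herbivore. In: (habitat=swamp, age=3, diet=herbivore), since diet is herbivore. Out: (habitat=desert, age=30, diet=omnivore), since diet is omnivore. In: (habitat=tundra, age=11, diet=herbivore), since diet is herbivore.

In, In, Out, In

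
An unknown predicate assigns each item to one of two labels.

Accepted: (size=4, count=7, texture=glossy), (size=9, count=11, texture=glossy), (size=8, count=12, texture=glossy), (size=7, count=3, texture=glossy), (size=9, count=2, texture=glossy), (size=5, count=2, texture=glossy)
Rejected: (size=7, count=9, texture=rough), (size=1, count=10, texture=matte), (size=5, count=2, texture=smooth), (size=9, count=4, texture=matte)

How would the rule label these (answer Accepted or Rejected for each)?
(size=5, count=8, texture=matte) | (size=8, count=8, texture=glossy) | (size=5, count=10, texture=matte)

Rejected, Accepted, Rejected

Comparing the two groups points to one rule — texture is glossy.
(size=5, count=8, texture=matte): Rejected (texture is matte).
(size=8, count=8, texture=glossy): Accepted (texture is glossy).
(size=5, count=10, texture=matte): Rejected (texture is matte).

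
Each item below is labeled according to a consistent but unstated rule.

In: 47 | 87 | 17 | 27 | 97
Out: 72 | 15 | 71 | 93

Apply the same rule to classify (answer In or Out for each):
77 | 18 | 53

Comparing the two groups points to one rule — ends in digit 7.
77 — last digit 7, hence In. 18 — last digit 8, hence Out. 53 — last digit 3, hence Out.

In, Out, Out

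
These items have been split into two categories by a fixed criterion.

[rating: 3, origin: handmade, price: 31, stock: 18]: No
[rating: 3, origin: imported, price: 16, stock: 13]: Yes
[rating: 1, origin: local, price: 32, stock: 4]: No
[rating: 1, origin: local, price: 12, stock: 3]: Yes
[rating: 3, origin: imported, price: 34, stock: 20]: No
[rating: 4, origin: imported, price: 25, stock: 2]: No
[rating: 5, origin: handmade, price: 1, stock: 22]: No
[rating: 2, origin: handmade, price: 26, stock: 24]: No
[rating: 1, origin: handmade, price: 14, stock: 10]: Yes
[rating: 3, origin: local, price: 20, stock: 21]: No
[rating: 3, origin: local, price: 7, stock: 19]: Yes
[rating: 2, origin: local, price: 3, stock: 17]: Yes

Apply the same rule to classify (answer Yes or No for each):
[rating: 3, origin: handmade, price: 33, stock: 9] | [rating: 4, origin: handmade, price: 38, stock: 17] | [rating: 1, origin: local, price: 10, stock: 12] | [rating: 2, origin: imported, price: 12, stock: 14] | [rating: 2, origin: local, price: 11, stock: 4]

Rule: price ≥ 3 AND price ≤ 16. This holds for each 'Yes' example and fails for each 'No' one.

No, No, Yes, Yes, Yes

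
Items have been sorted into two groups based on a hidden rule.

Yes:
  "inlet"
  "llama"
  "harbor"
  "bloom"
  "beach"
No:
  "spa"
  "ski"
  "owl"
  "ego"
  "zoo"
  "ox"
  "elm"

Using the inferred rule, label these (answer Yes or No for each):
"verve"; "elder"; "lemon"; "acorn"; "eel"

Yes, Yes, Yes, Yes, No

The simplest hypothesis consistent with all the labels is: length ≥ 5.
Yes: "verve", since length 5.
Yes: "elder", since length 5.
Yes: "lemon", since length 5.
Yes: "acorn", since length 5.
No: "eel", since length 3.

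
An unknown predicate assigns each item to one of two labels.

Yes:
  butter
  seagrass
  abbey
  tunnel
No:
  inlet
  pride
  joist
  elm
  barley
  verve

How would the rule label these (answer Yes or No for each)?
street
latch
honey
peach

Yes, No, No, No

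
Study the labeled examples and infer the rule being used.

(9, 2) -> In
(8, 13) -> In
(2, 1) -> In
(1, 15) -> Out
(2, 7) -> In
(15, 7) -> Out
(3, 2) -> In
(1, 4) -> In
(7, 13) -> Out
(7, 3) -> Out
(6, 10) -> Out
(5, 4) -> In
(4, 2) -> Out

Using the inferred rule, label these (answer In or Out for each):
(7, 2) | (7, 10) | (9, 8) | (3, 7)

In, In, In, Out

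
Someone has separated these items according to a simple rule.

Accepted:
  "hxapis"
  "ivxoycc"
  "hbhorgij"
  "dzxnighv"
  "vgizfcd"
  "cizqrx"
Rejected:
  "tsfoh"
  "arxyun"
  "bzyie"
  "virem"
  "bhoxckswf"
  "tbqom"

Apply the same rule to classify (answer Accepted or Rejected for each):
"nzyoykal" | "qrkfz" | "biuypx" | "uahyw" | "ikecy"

Rejected, Rejected, Accepted, Rejected, Rejected

The classifier is using: length ≥ 6 AND contains 'i'.
"nzyoykal": length 8, no 'i' — does not pass, so Rejected.
"qrkfz": length 5, no 'i' — does not pass, so Rejected.
"biuypx": length 6, has 'i' — has this property, so Accepted.
"uahyw": length 5, no 'i' — does not pass, so Rejected.
"ikecy": length 5, has 'i' — does not pass, so Rejected.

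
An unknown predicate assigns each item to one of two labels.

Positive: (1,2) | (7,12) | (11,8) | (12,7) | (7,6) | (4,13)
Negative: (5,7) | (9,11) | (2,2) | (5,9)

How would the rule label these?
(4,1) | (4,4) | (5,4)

Positive, Negative, Positive

The simplest hypothesis consistent with all the labels is: sum is odd.
(4,1): Positive (4+1 = 5).
(4,4): Negative (4+4 = 8).
(5,4): Positive (5+4 = 9).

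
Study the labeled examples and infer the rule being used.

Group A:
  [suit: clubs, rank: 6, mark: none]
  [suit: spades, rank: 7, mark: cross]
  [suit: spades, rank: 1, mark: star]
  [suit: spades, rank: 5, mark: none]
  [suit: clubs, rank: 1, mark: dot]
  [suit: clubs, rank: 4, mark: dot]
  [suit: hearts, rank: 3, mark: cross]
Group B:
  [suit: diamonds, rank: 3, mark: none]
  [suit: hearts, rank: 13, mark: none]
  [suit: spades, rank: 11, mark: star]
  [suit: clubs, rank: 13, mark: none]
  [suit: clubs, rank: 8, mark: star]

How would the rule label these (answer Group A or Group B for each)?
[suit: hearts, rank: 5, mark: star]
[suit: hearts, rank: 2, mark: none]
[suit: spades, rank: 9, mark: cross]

The common property of the 'Group A' items is: suit is not diamonds AND rank ≤ 7. No 'Group B' item has it.
[suit: hearts, rank: 5, mark: star]: suit is hearts, rank = 5 — qualifies, so Group A.
[suit: hearts, rank: 2, mark: none]: suit is hearts, rank = 2 — qualifies, so Group A.
[suit: spades, rank: 9, mark: cross]: suit is spades, rank = 9 — does not satisfy this, so Group B.

Group A, Group A, Group B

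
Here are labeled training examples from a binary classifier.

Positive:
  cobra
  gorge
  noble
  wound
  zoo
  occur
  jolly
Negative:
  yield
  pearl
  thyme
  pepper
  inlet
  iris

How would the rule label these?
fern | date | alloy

'Positive' ⟺ contains 'o'.
fern: no 'o' — lacks this property, so Negative.
date: no 'o' — lacks this property, so Negative.
alloy: has 'o' — passes, so Positive.

Negative, Negative, Positive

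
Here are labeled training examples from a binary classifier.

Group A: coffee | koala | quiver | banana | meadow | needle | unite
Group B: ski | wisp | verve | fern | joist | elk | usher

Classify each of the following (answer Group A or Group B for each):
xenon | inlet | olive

Group B, Group B, Group A

The distinguishing property — has ≥ 3 vowels — holds for all the 'Group A' cases and none of the 'Group B' cases.
xenon — 2 vowels, hence Group B. inlet — 2 vowels, hence Group B. olive — 3 vowels, hence Group A.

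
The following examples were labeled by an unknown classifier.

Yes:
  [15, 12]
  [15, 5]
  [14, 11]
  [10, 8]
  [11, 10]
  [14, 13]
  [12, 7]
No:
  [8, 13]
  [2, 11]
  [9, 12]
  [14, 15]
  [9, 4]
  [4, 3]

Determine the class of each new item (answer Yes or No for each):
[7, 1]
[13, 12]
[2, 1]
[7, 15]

The simplest hypothesis consistent with all the labels is: first > second AND sum ≥ 18.

No, Yes, No, No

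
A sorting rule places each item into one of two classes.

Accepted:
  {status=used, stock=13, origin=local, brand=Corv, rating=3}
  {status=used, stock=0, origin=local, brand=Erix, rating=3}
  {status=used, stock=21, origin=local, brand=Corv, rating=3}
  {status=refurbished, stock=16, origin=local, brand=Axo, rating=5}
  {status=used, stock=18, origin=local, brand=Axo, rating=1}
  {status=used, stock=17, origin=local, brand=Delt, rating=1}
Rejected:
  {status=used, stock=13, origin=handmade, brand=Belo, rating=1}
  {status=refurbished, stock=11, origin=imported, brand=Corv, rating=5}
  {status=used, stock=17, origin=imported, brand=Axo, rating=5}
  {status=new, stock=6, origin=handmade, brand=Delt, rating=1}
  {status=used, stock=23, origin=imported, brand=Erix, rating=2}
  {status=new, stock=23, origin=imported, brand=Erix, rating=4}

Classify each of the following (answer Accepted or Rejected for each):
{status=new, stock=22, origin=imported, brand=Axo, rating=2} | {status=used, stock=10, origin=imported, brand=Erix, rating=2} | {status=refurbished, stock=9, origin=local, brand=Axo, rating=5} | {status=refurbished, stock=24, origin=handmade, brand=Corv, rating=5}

Rejected, Rejected, Accepted, Rejected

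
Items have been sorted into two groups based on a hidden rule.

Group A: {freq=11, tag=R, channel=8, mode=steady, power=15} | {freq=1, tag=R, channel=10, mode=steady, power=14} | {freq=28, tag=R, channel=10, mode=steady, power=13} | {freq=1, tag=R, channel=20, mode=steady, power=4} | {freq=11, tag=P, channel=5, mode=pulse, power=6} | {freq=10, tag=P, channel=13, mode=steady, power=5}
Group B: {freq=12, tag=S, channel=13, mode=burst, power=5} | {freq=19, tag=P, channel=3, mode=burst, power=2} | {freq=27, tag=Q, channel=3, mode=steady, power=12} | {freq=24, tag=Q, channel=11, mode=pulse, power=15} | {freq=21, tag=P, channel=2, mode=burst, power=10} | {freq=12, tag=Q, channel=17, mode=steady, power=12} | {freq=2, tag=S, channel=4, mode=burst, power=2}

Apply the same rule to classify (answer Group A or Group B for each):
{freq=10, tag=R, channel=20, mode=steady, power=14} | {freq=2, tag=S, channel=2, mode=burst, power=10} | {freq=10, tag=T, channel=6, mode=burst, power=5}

The common property of the 'Group A' items is: tag is not Q AND mode is not burst. No 'Group B' item has it.
{freq=10, tag=R, channel=20, mode=steady, power=14}: tag is R, mode is steady — meets the rule, so Group A. {freq=2, tag=S, channel=2, mode=burst, power=10}: tag is S, mode is burst — fails the rule, so Group B. {freq=10, tag=T, channel=6, mode=burst, power=5}: tag is T, mode is burst — fails the rule, so Group B.

Group A, Group B, Group B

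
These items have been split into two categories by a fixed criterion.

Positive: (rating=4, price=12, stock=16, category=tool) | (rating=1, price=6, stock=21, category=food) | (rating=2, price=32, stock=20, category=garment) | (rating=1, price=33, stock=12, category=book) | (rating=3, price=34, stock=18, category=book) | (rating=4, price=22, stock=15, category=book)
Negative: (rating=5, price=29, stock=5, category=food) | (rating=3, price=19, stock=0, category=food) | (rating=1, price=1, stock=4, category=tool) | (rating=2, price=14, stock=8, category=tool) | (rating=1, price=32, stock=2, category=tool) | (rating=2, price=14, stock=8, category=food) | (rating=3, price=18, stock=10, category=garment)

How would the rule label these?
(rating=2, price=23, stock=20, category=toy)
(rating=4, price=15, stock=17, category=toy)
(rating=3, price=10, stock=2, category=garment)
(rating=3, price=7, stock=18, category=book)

One predicate separates the groups cleanly: stock ≥ 12.
(rating=2, price=23, stock=20, category=toy) — stock = 20, hence Positive. (rating=4, price=15, stock=17, category=toy) — stock = 17, hence Positive. (rating=3, price=10, stock=2, category=garment) — stock = 2, hence Negative. (rating=3, price=7, stock=18, category=book) — stock = 18, hence Positive.

Positive, Positive, Negative, Positive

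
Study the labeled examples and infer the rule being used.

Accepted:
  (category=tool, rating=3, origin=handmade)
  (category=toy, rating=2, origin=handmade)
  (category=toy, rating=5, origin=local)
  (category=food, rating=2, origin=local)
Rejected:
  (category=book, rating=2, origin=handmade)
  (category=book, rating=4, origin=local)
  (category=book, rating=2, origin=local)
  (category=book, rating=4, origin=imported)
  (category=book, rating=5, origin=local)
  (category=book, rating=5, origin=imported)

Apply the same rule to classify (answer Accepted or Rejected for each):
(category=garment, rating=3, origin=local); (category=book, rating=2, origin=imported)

The common property of the 'Accepted' items is: category is not book. No 'Rejected' item has it.
(category=garment, rating=3, origin=local): category is garment, qualifies → Accepted.
(category=book, rating=2, origin=imported): category is book, does not pass → Rejected.

Accepted, Rejected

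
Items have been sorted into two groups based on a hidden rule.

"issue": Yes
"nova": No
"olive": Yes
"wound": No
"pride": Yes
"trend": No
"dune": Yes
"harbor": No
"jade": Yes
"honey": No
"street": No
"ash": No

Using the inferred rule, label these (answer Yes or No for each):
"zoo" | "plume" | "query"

No, Yes, No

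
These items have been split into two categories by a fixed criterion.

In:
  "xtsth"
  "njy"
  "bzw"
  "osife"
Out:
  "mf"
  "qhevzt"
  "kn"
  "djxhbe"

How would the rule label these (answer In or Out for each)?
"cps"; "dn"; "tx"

In, Out, Out

The distinguishing property — odd length — holds for all the 'In' cases and none of the 'Out' cases.
In: "cps", since length 3. Out: "dn", since length 2. Out: "tx", since length 2.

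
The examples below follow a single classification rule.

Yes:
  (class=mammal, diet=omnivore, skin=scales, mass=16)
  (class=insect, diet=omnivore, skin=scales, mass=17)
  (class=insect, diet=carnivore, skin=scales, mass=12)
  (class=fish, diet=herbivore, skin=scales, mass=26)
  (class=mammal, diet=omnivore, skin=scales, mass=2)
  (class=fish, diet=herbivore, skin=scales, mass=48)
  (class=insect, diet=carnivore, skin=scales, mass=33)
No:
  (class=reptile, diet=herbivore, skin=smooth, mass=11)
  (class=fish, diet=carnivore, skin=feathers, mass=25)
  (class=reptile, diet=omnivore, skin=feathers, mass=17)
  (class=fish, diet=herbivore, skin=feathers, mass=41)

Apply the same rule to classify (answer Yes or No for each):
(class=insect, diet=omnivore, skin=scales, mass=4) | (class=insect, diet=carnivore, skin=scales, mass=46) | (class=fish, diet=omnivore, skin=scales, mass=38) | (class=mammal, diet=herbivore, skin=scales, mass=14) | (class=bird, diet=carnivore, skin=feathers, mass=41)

'Yes' ⟺ skin is scales.
Yes: (class=insect, diet=omnivore, skin=scales, mass=4), since skin is scales. Yes: (class=insect, diet=carnivore, skin=scales, mass=46), since skin is scales. Yes: (class=fish, diet=omnivore, skin=scales, mass=38), since skin is scales. Yes: (class=mammal, diet=herbivore, skin=scales, mass=14), since skin is scales. No: (class=bird, diet=carnivore, skin=feathers, mass=41), since skin is feathers.

Yes, Yes, Yes, Yes, No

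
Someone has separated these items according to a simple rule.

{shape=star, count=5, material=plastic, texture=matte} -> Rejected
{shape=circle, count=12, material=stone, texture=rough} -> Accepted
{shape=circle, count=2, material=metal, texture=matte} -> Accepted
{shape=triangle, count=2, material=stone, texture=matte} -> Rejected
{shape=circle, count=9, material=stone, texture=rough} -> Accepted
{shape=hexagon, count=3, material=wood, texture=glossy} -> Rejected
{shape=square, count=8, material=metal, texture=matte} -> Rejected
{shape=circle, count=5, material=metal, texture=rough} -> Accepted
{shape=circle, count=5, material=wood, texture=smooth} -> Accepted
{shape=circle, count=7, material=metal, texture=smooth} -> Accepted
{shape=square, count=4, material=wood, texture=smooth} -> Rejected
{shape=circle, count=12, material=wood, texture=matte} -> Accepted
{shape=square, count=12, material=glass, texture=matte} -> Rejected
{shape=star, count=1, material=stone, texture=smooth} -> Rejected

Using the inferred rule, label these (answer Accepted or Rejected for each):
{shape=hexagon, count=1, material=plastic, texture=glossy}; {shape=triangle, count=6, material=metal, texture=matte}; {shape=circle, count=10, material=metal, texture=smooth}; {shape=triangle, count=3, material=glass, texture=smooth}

Rejected, Rejected, Accepted, Rejected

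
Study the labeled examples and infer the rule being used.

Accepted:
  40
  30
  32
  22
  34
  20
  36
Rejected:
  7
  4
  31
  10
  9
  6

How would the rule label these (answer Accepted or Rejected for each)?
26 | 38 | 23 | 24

Accepted, Accepted, Rejected, Accepted

All 'Accepted' examples share one property — even AND at least 20 — and every 'Rejected' example lacks it.
26: Accepted (26 is even, 26 ≥ 20). 38: Accepted (38 is even, 38 ≥ 20). 23: Rejected (23 is odd, 23 ≥ 20). 24: Accepted (24 is even, 24 ≥ 20).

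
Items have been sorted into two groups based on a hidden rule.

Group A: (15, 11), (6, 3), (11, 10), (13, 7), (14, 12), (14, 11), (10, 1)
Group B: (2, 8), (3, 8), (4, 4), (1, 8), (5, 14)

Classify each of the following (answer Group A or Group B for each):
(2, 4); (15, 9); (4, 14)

Group B, Group A, Group B

The common property of the 'Group A' items is: first > second. No 'Group B' item has it.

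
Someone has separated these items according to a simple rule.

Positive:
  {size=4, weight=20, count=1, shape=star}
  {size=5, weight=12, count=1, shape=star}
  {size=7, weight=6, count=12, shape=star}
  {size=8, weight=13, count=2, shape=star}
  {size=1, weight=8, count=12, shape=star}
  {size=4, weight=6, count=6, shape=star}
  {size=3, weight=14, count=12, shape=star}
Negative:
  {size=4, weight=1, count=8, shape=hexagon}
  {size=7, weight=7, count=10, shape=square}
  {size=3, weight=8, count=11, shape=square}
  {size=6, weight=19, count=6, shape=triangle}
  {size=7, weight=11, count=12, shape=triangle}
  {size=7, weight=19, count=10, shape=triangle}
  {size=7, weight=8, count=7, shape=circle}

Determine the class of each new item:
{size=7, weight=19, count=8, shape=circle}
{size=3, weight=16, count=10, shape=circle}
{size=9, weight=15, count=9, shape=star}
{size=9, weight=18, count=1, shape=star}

The pattern is that an item is 'Positive' exactly when: shape is star.
{size=7, weight=19, count=8, shape=circle}: shape is circle — does not pass, so Negative. {size=3, weight=16, count=10, shape=circle}: shape is circle — does not pass, so Negative. {size=9, weight=15, count=9, shape=star}: shape is star — has this property, so Positive. {size=9, weight=18, count=1, shape=star}: shape is star — has this property, so Positive.

Negative, Negative, Positive, Positive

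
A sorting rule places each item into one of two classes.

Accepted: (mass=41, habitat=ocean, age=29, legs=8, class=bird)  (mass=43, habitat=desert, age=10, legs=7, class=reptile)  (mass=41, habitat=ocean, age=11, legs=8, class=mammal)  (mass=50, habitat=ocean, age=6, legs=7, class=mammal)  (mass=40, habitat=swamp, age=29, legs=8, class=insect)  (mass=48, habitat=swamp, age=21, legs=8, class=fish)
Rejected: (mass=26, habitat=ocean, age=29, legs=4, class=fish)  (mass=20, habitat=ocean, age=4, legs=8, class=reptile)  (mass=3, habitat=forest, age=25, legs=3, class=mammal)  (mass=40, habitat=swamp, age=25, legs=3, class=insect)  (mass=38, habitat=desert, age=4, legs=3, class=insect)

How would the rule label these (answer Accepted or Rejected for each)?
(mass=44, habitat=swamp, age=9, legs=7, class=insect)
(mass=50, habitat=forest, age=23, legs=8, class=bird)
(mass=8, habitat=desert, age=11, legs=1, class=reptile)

The classifier is using: age ≥ 6 AND legs ≥ 7.
(mass=44, habitat=swamp, age=9, legs=7, class=insect) → age = 9, legs = 7 → Accepted.
(mass=50, habitat=forest, age=23, legs=8, class=bird) → age = 23, legs = 8 → Accepted.
(mass=8, habitat=desert, age=11, legs=1, class=reptile) → age = 11, legs = 1 → Rejected.

Accepted, Accepted, Rejected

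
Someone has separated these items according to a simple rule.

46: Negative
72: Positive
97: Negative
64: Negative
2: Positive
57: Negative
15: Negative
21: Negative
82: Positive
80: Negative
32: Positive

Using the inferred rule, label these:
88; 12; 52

Negative, Positive, Positive

'Positive' ⟺ ends in digit 2.
88: last digit 8 — does not fit, so Negative. 12: last digit 2 — passes, so Positive. 52: last digit 2 — passes, so Positive.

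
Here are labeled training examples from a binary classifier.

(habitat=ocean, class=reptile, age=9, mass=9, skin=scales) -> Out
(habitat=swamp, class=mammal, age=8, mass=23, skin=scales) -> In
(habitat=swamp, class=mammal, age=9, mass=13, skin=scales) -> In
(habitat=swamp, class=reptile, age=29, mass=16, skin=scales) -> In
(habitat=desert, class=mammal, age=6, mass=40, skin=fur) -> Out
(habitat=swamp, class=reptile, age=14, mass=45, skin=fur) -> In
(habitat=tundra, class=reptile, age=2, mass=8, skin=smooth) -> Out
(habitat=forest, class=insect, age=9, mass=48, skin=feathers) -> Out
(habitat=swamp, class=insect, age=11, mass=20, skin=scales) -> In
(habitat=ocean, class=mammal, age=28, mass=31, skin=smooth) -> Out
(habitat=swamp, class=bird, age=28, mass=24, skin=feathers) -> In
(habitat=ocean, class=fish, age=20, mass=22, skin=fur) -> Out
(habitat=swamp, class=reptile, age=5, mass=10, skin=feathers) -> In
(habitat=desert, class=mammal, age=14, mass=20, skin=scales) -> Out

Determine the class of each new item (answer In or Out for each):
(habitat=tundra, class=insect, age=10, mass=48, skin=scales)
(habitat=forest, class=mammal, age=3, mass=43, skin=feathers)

The simplest hypothesis consistent with all the labels is: habitat is swamp.
(habitat=tundra, class=insect, age=10, mass=48, skin=scales): habitat is tundra, lacks this property → Out. (habitat=forest, class=mammal, age=3, mass=43, skin=feathers): habitat is forest, lacks this property → Out.

Out, Out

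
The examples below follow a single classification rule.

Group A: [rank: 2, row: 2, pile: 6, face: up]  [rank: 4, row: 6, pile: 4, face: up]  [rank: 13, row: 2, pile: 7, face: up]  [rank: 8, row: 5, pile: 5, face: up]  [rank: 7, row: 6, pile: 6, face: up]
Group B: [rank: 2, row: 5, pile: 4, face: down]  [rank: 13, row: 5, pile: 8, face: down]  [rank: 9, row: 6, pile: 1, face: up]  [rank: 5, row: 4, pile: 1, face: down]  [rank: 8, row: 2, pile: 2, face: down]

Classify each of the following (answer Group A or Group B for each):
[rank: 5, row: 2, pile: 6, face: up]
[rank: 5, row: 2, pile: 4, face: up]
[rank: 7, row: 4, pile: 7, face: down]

Group A, Group A, Group B

The pattern is that an item is 'Group A' exactly when: face is up AND pile ≥ 2.
[rank: 5, row: 2, pile: 6, face: up]: Group A (face is up, pile = 6).
[rank: 5, row: 2, pile: 4, face: up]: Group A (face is up, pile = 4).
[rank: 7, row: 4, pile: 7, face: down]: Group B (face is down, pile = 7).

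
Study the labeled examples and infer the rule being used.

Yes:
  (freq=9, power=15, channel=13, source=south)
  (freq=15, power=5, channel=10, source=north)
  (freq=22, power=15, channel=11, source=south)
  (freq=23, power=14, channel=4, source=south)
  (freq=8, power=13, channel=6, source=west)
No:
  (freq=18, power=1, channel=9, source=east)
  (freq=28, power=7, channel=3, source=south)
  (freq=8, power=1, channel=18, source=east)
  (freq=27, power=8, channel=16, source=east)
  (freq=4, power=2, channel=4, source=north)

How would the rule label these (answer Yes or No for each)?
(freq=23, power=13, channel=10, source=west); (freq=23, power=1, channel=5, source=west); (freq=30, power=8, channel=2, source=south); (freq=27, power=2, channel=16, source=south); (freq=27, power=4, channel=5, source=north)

Yes, No, No, No, No

All 'Yes' examples share one property — power ≥ 5 AND freq ≤ 23 — and every 'No' example lacks it.
Yes: (freq=23, power=13, channel=10, source=west), since power = 13, freq = 23. No: (freq=23, power=1, channel=5, source=west), since power = 1, freq = 23. No: (freq=30, power=8, channel=2, source=south), since power = 8, freq = 30. No: (freq=27, power=2, channel=16, source=south), since power = 2, freq = 27. No: (freq=27, power=4, channel=5, source=north), since power = 4, freq = 27.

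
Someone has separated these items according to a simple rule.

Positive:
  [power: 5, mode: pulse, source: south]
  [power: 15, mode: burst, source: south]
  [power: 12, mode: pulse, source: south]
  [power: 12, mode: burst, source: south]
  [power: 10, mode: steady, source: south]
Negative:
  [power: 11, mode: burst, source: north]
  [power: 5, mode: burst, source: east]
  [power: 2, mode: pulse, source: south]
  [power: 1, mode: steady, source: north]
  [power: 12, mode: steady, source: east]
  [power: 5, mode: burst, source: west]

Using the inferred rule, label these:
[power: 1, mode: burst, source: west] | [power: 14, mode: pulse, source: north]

One predicate separates the groups cleanly: source is south AND power ≥ 5.

Negative, Negative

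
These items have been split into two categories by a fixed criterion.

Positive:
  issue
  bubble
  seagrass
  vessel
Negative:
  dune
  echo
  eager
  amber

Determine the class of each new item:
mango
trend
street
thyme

Negative, Negative, Positive, Negative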